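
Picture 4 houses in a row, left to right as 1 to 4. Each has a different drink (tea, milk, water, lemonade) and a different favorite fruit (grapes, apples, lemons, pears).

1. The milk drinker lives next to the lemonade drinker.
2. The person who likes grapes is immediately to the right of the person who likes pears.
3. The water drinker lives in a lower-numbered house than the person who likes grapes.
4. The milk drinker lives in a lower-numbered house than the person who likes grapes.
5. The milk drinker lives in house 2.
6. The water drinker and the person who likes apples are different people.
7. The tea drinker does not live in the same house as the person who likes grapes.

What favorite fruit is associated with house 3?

Clue 5: the milk drinker is in house 2.
That leaves tea as the drink for house 4.
The person who likes grapes is in house 3 (clue 7).
House 2 favorite fruit: only pears fits.
Clue 3: the water drinker is in house 1.
Clue 6 places the person who likes apples in house 4.
House 3 drink: only lemonade fits.
That leaves lemons as the favorite fruit for house 1.
So: house 1 = water/lemons, house 2 = milk/pears, house 3 = lemonade/grapes, house 4 = tea/apples.

grapes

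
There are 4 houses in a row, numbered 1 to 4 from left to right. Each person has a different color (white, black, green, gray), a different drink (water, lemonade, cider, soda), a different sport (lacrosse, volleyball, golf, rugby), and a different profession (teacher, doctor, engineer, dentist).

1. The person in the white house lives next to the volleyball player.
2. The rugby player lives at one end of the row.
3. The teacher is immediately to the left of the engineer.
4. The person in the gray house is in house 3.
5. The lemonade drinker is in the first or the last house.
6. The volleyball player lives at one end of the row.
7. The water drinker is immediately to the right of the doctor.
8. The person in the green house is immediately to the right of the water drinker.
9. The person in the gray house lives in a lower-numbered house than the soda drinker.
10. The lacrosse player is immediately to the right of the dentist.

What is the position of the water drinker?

Clue 4: the person in the gray house is in house 3.
The soda drinker is in house 4 (clue 9).
That leaves engineer as the profession for house 4.
By clue 1, the person in the white house is in house 2.
Clue 1: the volleyball player is in house 1.
By clue 3, the teacher is in house 3.
The water drinker is in house 3 (clue 8).
House 1 color: only black fits.
The only color still possible for house 4 is green.
So house 1 gets lemonade for drink.
The only drink still possible for house 2 is cider.
House 4 sport: only rugby fits.
From clue 7, the doctor must be in house 2.
House 1's profession must be dentist (nothing else left).
Clue 10 places the lacrosse player in house 2.
The only sport still possible for house 3 is golf.
So: house 1 = black/lemonade/volleyball/dentist, house 2 = white/cider/lacrosse/doctor, house 3 = gray/water/golf/teacher, house 4 = green/soda/rugby/engineer.

3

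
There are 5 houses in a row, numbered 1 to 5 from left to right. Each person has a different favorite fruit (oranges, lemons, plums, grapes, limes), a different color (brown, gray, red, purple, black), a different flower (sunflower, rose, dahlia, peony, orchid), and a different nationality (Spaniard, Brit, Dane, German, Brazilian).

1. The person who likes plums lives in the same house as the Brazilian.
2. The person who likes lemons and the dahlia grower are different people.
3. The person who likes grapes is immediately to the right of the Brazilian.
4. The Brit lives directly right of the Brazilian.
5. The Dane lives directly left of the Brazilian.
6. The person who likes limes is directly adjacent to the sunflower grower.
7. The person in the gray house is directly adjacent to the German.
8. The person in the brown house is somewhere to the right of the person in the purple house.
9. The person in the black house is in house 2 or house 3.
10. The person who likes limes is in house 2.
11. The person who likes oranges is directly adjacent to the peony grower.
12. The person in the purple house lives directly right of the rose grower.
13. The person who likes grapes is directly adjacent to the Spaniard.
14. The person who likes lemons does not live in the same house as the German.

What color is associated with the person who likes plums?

Clue 10 places the person who likes limes in house 2.
House 1 nationality: only German fits.
House 2's nationality must be Dane (nothing else left).
The Brazilian is in house 3 (clue 5).
From clue 7, the person in the gray house must be in house 2.
The only favorite fruit still possible for house 1 is oranges.
House 1's color must be red (nothing else left).
The only color still possible for house 3 is black.
House 5's color must be brown (nothing else left).
Clue 1 places the person who likes plums in house 3.
Clue 3 places the person who likes grapes in house 4.
Clue 4: the Brit is in house 4.
By clue 11, the peony grower is in house 2.
From clue 12, the rose grower must be in house 3.
By clue 13, the Spaniard is in house 5.
That leaves lemons as the favorite fruit for house 5.
So house 4 gets purple for color.
That leaves sunflower as the flower for house 1.
The only flower still possible for house 4 is dahlia.
House 5's flower must be orchid (nothing else left).
So: house 1 = oranges/red/sunflower/German, house 2 = limes/gray/peony/Dane, house 3 = plums/black/rose/Brazilian, house 4 = grapes/purple/dahlia/Brit, house 5 = lemons/brown/orchid/Spaniard.

black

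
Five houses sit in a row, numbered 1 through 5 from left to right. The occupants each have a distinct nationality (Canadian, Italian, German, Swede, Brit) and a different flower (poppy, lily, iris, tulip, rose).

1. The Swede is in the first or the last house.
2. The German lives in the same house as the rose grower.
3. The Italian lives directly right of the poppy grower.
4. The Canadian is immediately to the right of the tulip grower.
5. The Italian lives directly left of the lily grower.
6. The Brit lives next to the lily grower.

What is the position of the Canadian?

The Swede is narrowed to house 1 or 5; consider each.
Placing it in house 5 leads to a contradiction, so it's in house 1.
The Italian is narrowed to house 2 or 3 or 4; consider each.
Placing it in house 3 and house 4 leads to a contradiction, so it's in house 2.
Clue 3 places the poppy grower in house 1.
From clue 5, the lily grower must be in house 3.
House 4's nationality must be Brit (nothing else left).
Clue 2: the German is in house 5.
The rose grower is in house 5 (clue 2).
House 3 nationality: only Canadian fits.
Clue 4 places the tulip grower in house 2.
So house 4 gets iris for flower.
So: house 1 = Swede/poppy, house 2 = Italian/tulip, house 3 = Canadian/lily, house 4 = Brit/iris, house 5 = German/rose.

3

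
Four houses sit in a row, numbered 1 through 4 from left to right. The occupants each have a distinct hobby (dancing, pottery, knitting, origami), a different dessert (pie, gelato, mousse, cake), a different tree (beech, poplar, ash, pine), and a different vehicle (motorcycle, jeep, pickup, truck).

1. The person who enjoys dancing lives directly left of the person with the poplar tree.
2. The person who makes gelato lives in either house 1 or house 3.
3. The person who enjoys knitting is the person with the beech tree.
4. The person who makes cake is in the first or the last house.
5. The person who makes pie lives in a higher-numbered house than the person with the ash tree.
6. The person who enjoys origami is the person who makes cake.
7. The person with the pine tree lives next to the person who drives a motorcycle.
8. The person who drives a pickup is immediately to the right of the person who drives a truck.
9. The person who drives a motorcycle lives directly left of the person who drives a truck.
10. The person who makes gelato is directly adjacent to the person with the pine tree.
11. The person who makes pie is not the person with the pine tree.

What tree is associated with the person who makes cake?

Clue 7: the person with the pine tree is in house 2.
Clue 7: the person who drives a motorcycle is in house 1.
From clue 9, the person who drives a truck must be in house 2.
That leaves mousse as the dessert for house 2.
Clue 8: the person who drives a pickup is in house 3.
So house 4 gets jeep for vehicle.
The person who enjoys dancing is narrowed to house 2 or 3; consider each.
Placing it in house 3 leads to a contradiction, so it's in house 2.
From clue 1, the person with the poplar tree must be in house 3.
That leaves ash as the tree for house 1.
So house 4 gets beech for tree.
Clue 3: the person who enjoys knitting is in house 4.
House 1 hobby: only origami fits.
So house 3 gets pottery for hobby.
The person who makes cake is in house 1 (clue 6).
The only dessert still possible for house 4 is pie.
The only dessert still possible for house 3 is gelato.
So: house 1 = origami/cake/ash/motorcycle, house 2 = dancing/mousse/pine/truck, house 3 = pottery/gelato/poplar/pickup, house 4 = knitting/pie/beech/jeep.

ash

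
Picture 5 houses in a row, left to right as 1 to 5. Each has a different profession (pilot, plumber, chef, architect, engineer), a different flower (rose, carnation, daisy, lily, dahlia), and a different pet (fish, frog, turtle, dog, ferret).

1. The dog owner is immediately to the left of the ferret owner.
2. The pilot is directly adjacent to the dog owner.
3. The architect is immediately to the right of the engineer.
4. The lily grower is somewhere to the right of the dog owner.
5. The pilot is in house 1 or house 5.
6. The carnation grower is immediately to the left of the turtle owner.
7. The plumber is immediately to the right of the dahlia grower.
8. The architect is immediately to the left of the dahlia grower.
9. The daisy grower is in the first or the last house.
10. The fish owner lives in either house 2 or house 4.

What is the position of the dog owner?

So house 1 gets frog for pet.
The architect is narrowed to house 2 or 3; consider each.
Placing it in house 3 leads to a contradiction, so it's in house 2.
The engineer is in house 1 (clue 3).
Clue 8: the dahlia grower is in house 3.
So house 3 gets chef for profession.
House 4 profession: only plumber fits.
That leaves pilot as the profession for house 5.
The dog owner is in house 4 (clue 2).
Clue 4 places the lily grower in house 5.
The ferret owner is in house 5 (clue 1).
House 1 flower: only daisy fits.
House 2 pet: only fish fits.
So house 3 gets turtle for pet.
The carnation grower is in house 2 (clue 6).
House 4's flower must be rose (nothing else left).
So: house 1 = engineer/daisy/frog, house 2 = architect/carnation/fish, house 3 = chef/dahlia/turtle, house 4 = plumber/rose/dog, house 5 = pilot/lily/ferret.

4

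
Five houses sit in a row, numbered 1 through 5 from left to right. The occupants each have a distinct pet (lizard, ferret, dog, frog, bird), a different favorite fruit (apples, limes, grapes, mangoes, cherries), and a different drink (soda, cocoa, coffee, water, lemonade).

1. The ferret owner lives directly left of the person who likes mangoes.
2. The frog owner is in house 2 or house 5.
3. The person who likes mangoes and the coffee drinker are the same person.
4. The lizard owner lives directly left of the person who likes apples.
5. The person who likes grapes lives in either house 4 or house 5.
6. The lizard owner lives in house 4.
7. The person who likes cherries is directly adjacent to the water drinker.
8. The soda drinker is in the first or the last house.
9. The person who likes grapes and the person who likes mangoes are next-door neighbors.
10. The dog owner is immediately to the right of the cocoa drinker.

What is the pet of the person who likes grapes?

lizard

Clue 6 places the lizard owner in house 4.
Clue 4: the person who likes apples is in house 5.
The only pet still possible for house 1 is bird.
House 3 favorite fruit: only mangoes fits.
That leaves grapes as the favorite fruit for house 4.
Clue 1: the ferret owner is in house 2.
By clue 3, the coffee drinker is in house 3.
House 3 pet: only dog fits.
That leaves frog as the pet for house 5.
By clue 10, the cocoa drinker is in house 2.
House 1's drink must be water (nothing else left).
House 4's drink must be lemonade (nothing else left).
That leaves soda as the drink for house 5.
From clue 7, the person who likes cherries must be in house 2.
House 1 favorite fruit: only limes fits.
So: house 1 = bird/limes/water, house 2 = ferret/cherries/cocoa, house 3 = dog/mangoes/coffee, house 4 = lizard/grapes/lemonade, house 5 = frog/apples/soda.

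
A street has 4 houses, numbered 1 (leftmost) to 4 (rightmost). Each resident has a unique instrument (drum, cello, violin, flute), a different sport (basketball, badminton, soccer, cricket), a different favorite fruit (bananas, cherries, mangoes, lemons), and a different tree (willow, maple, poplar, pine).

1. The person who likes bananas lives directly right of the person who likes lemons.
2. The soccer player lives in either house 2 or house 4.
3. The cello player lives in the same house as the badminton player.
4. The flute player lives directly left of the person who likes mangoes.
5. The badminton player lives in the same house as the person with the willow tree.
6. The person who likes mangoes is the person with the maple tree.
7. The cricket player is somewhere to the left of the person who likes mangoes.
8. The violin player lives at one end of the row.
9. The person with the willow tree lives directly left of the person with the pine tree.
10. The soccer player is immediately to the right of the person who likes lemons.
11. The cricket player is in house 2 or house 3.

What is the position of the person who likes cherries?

The flute player is narrowed to house 2 or 3; consider each.
Placing it in house 2 leads to a contradiction, so it's in house 3.
Clue 4 places the person who likes mangoes in house 4.
Clue 6 places the person with the maple tree in house 4.
The person who likes lemons is in house 1 (clue 1).
The soccer player is in house 2 (clue 10).
House 3's sport must be cricket (nothing else left).
House 4 sport: only basketball fits.
The only favorite fruit still possible for house 2 is bananas.
House 3's favorite fruit must be cherries (nothing else left).
Clue 3: the cello player is in house 1.
Clue 5 places the person with the willow tree in house 1.
Clue 9: the person with the pine tree is in house 2.
House 2 instrument: only drum fits.
The only instrument still possible for house 4 is violin.
House 1 sport: only badminton fits.
That leaves poplar as the tree for house 3.
So: house 1 = cello/badminton/lemons/willow, house 2 = drum/soccer/bananas/pine, house 3 = flute/cricket/cherries/poplar, house 4 = violin/basketball/mangoes/maple.

3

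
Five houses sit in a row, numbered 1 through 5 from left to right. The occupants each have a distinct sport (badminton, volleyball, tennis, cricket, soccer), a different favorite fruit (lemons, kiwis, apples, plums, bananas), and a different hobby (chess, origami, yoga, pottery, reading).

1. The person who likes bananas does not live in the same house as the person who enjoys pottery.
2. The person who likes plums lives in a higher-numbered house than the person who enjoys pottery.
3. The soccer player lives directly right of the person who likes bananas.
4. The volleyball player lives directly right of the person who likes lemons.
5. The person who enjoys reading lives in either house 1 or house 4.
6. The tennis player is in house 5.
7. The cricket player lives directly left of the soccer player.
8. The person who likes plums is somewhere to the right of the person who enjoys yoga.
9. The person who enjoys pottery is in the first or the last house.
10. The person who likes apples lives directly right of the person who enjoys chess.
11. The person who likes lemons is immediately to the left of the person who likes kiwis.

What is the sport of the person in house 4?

soccer

Clue 6 places the tennis player in house 5.
The person who enjoys pottery is in house 1 (clue 9).
The only hobby still possible for house 4 is reading.
House 5's hobby must be origami (nothing else left).
That leaves badminton as the sport for house 1.
House 1 favorite fruit: only lemons fits.
The only favorite fruit still possible for house 5 is plums.
Clue 4 places the volleyball player in house 2.
Clue 11 places the person who likes kiwis in house 2.
That leaves cricket as the sport for house 3.
House 4 sport: only soccer fits.
House 3 favorite fruit: only bananas fits.
House 4 favorite fruit: only apples fits.
From clue 10, the person who enjoys chess must be in house 3.
House 2 hobby: only yoga fits.
So: house 1 = badminton/lemons/pottery, house 2 = volleyball/kiwis/yoga, house 3 = cricket/bananas/chess, house 4 = soccer/apples/reading, house 5 = tennis/plums/origami.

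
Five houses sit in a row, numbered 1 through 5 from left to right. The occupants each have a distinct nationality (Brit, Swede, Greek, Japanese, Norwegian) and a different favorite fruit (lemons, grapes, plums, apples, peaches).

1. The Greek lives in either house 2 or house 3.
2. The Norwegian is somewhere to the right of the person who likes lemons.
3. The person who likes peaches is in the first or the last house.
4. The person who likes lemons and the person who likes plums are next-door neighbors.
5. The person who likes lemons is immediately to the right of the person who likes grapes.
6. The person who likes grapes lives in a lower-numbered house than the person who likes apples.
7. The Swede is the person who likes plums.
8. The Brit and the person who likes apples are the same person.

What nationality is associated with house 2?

Greek

The Greek is narrowed to house 2 or 3; consider each.
Placing it in house 3 leads to a contradiction, so it's in house 2.
The person who likes peaches is narrowed to house 1 or 5; consider each.
Placing it in house 1 leads to a contradiction, so it's in house 5.
The Brit is narrowed to house 3 or 4; consider each.
Placing it in house 3 leads to a contradiction, so it's in house 4.
From clue 8, the person who likes apples must be in house 4.
From clue 4, the person who likes lemons must be in house 2.
Clue 5 places the person who likes grapes in house 1.
House 3's favorite fruit must be plums (nothing else left).
From clue 7, the Swede must be in house 3.
House 1's nationality must be Japanese (nothing else left).
The only nationality still possible for house 5 is Norwegian.
So: house 1 = Japanese/grapes, house 2 = Greek/lemons, house 3 = Swede/plums, house 4 = Brit/apples, house 5 = Norwegian/peaches.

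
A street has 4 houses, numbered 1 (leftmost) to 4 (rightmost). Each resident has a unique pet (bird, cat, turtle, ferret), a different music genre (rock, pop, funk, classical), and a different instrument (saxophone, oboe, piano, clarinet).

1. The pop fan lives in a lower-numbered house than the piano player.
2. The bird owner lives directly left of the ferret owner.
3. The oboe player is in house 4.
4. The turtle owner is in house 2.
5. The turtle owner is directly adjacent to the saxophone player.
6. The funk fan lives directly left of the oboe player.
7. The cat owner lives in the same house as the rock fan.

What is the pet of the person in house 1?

cat

By clue 3, the oboe player is in house 4.
The turtle owner is in house 2 (clue 4).
From clue 6, the funk fan must be in house 3.
The bird owner is in house 3 (clue 2).
By clue 2, the ferret owner is in house 4.
House 1's pet must be cat (nothing else left).
Clue 7: the rock fan is in house 1.
The only music genre still possible for house 2 is pop.
House 4 music genre: only classical fits.
Clue 1 places the piano player in house 3.
The only instrument still possible for house 2 is clarinet.
So house 1 gets saxophone for instrument.
So: house 1 = cat/rock/saxophone, house 2 = turtle/pop/clarinet, house 3 = bird/funk/piano, house 4 = ferret/classical/oboe.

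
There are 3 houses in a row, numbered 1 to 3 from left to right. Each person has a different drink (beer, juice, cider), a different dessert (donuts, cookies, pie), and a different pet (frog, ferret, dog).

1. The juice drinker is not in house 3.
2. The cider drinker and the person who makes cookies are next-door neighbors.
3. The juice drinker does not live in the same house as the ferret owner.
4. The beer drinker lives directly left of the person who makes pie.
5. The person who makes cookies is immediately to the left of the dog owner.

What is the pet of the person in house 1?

So house 3 gets cider for drink.
The person who makes cookies is in house 2 (clue 2).
The dog owner is in house 3 (clue 5).
House 1's dessert must be donuts (nothing else left).
That leaves pie as the dessert for house 3.
Clue 4 places the beer drinker in house 2.
So house 1 gets juice for drink.
The ferret owner is in house 2 (clue 3).
House 1 pet: only frog fits.
So: house 1 = juice/donuts/frog, house 2 = beer/cookies/ferret, house 3 = cider/pie/dog.

frog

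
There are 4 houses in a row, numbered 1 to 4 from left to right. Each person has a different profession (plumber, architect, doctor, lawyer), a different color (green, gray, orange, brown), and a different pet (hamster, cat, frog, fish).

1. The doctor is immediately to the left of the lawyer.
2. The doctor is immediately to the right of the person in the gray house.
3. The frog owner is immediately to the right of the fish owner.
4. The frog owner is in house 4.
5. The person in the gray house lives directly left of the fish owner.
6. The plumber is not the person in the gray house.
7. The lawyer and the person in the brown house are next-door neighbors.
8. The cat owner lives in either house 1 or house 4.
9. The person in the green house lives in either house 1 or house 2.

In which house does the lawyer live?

4

Clue 4 places the frog owner in house 4.
Clue 3: the fish owner is in house 3.
The person in the gray house is in house 2 (clue 5).
The only pet still possible for house 1 is cat.
That leaves hamster as the pet for house 2.
Clue 2: the doctor is in house 3.
So house 2 gets architect for profession.
The only profession still possible for house 4 is lawyer.
That leaves green as the color for house 1.
From clue 7, the person in the brown house must be in house 3.
So house 1 gets plumber for profession.
So house 4 gets orange for color.
So: house 1 = plumber/green/cat, house 2 = architect/gray/hamster, house 3 = doctor/brown/fish, house 4 = lawyer/orange/frog.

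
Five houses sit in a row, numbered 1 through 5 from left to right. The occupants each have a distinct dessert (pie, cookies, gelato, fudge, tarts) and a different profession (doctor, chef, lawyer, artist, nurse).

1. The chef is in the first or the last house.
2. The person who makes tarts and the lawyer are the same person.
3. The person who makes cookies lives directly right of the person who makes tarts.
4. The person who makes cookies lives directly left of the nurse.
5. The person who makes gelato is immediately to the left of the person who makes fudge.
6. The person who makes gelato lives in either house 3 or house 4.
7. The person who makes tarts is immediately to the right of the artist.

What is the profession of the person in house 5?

chef

The only dessert still possible for house 1 is pie.
House 5 dessert: only fudge fits.
Clue 5: the person who makes gelato is in house 4.
House 2 dessert: only tarts fits.
The only dessert still possible for house 3 is cookies.
Clue 2: the lawyer is in house 2.
The nurse is in house 4 (clue 4).
From clue 7, the artist must be in house 1.
The only profession still possible for house 3 is doctor.
The only profession still possible for house 5 is chef.
So: house 1 = pie/artist, house 2 = tarts/lawyer, house 3 = cookies/doctor, house 4 = gelato/nurse, house 5 = fudge/chef.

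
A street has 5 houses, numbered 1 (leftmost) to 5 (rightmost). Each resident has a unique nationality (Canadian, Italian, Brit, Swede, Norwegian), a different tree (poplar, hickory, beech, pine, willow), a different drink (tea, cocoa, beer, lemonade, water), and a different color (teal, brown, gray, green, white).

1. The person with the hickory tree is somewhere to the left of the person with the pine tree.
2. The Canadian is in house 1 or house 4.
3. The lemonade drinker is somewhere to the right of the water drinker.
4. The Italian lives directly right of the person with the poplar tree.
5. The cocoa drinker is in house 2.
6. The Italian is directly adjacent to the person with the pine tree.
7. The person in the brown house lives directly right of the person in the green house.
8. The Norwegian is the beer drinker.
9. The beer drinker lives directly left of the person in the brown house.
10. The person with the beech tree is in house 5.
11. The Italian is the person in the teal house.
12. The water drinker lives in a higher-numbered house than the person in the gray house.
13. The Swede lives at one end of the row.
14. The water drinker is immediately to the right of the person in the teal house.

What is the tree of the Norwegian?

willow

By clue 5, the cocoa drinker is in house 2.
Clue 10 places the person with the beech tree in house 5.
The Canadian is narrowed to house 1 or 4; consider each.
Placing it in house 4 leads to a contradiction, so it's in house 1.
House 5 nationality: only Swede fits.
House 1's drink must be tea (nothing else left).
So house 5 gets lemonade for drink.
The Italian is narrowed to house 2 or 3; consider each.
Placing it in house 3 leads to a contradiction, so it's in house 2.
Clue 4 places the person with the poplar tree in house 1.
From clue 6, the person with the pine tree must be in house 3.
By clue 11, the person in the teal house is in house 2.
By clue 14, the water drinker is in house 3.
The only tree still possible for house 4 is willow.
The only drink still possible for house 4 is beer.
By clue 8, the Norwegian is in house 4.
Clue 9 places the person in the brown house in house 5.
The person in the gray house is in house 1 (clue 12).
House 3 nationality: only Brit fits.
The only tree still possible for house 2 is hickory.
The person in the green house is in house 4 (clue 7).
That leaves white as the color for house 3.
So: house 1 = Canadian/poplar/tea/gray, house 2 = Italian/hickory/cocoa/teal, house 3 = Brit/pine/water/white, house 4 = Norwegian/willow/beer/green, house 5 = Swede/beech/lemonade/brown.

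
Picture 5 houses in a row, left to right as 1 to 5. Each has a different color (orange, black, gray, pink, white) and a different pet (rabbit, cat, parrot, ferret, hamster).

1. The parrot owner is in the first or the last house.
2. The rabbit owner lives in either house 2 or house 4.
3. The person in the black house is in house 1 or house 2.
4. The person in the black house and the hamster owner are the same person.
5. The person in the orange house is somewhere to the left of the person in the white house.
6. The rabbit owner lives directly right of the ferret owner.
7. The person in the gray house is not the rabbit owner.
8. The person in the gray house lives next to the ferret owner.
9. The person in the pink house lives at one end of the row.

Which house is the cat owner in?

The person in the black house is narrowed to house 1 or 2; consider each.
Placing it in house 2 leads to a contradiction, so it's in house 1.
The hamster owner is in house 1 (clue 4).
The only color still possible for house 5 is pink.
Clue 6: the rabbit owner is in house 4.
The person in the gray house is in house 2 (clue 7).
The only color still possible for house 4 is white.
The only pet still possible for house 2 is cat.
That leaves ferret as the pet for house 3.
That leaves parrot as the pet for house 5.
House 3's color must be orange (nothing else left).
So: house 1 = black/hamster, house 2 = gray/cat, house 3 = orange/ferret, house 4 = white/rabbit, house 5 = pink/parrot.

2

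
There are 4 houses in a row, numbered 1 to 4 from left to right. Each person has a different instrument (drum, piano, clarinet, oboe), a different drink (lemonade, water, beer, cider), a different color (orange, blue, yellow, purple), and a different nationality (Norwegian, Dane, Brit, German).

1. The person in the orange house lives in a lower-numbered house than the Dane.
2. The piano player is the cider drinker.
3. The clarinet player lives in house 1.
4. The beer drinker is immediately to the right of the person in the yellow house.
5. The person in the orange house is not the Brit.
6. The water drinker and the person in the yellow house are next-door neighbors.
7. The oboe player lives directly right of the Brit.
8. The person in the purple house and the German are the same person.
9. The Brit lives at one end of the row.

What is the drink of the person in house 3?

Clue 3 places the clarinet player in house 1.
From clue 9, the Brit must be in house 1.
Clue 7: the oboe player is in house 2.
The drum player is narrowed to house 3 or 4; consider each.
Placing it in house 3 leads to a contradiction, so it's in house 4.
That leaves piano as the instrument for house 3.
From clue 2, the cider drinker must be in house 3.
The only drink still possible for house 1 is lemonade.
The beer drinker is narrowed to house 2 or 4; consider each.
Placing it in house 2 leads to a contradiction, so it's in house 4.
Clue 4 places the person in the yellow house in house 3.
House 2 drink: only water fits.
House 1 color: only blue fits.
The only color still possible for house 4 is purple.
By clue 8, the German is in house 4.
House 2's color must be orange (nothing else left).
House 2 nationality: only Norwegian fits.
House 3's nationality must be Dane (nothing else left).
So: house 1 = clarinet/lemonade/blue/Brit, house 2 = oboe/water/orange/Norwegian, house 3 = piano/cider/yellow/Dane, house 4 = drum/beer/purple/German.

cider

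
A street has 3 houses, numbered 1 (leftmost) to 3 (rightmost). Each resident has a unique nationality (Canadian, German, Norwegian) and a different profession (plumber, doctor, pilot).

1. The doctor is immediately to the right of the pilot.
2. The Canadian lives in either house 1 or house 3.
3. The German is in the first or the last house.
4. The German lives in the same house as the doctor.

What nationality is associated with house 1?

Clue 4 places the German in house 3.
From clue 4, the doctor must be in house 3.
So house 2 gets Norwegian for nationality.
From clue 1, the pilot must be in house 2.
House 1's nationality must be Canadian (nothing else left).
The only profession still possible for house 1 is plumber.
So: house 1 = Canadian/plumber, house 2 = Norwegian/pilot, house 3 = German/doctor.

Canadian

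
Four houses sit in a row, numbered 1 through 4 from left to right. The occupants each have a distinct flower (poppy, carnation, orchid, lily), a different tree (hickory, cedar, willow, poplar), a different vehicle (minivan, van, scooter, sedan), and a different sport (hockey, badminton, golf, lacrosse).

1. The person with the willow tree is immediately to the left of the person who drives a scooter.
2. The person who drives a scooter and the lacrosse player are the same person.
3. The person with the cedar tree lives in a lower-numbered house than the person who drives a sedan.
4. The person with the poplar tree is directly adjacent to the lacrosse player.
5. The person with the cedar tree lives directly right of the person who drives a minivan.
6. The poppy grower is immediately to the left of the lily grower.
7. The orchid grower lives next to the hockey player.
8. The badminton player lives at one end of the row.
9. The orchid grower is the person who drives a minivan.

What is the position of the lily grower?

4

The orchid grower is narrowed to house 1 or 2; consider each.
Placing it in house 1 leads to a contradiction, so it's in house 2.
The person who drives a minivan is in house 2 (clue 9).
House 1 vehicle: only van fits.
Clue 5 places the person with the cedar tree in house 3.
From clue 6, the poppy grower must be in house 3.
Clue 6: the lily grower is in house 4.
House 1 flower: only carnation fits.
House 1 tree: only hickory fits.
That leaves willow as the tree for house 2.
That leaves poplar as the tree for house 4.
The only sport still possible for house 2 is golf.
By clue 1, the person who drives a scooter is in house 3.
From clue 2, the lacrosse player must be in house 3.
Clue 3: the person who drives a sedan is in house 4.
So house 4 gets badminton for sport.
House 1 sport: only hockey fits.
So: house 1 = carnation/hickory/van/hockey, house 2 = orchid/willow/minivan/golf, house 3 = poppy/cedar/scooter/lacrosse, house 4 = lily/poplar/sedan/badminton.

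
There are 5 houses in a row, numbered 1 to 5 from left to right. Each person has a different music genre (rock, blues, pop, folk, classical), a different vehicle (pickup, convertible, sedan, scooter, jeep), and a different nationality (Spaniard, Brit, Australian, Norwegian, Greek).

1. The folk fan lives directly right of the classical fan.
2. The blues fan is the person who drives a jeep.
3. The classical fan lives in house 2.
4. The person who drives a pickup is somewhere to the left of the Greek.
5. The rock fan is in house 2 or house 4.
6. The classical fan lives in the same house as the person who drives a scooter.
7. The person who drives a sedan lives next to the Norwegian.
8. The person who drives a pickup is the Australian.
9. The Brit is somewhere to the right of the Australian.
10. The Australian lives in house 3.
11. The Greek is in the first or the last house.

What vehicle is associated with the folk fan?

pickup

Clue 3 places the classical fan in house 2.
Clue 6 places the person who drives a scooter in house 2.
Clue 10 places the Australian in house 3.
The Greek is in house 5 (clue 11).
By clue 1, the folk fan is in house 3.
Clue 8 places the person who drives a pickup in house 3.
The Brit is in house 4 (clue 9).
That leaves rock as the music genre for house 4.
House 1's nationality must be Spaniard (nothing else left).
That leaves Norwegian as the nationality for house 2.
The person who drives a sedan is in house 1 (clue 7).
House 4's vehicle must be convertible (nothing else left).
The only vehicle still possible for house 5 is jeep.
Clue 2 places the blues fan in house 5.
So house 1 gets pop for music genre.
So: house 1 = pop/sedan/Spaniard, house 2 = classical/scooter/Norwegian, house 3 = folk/pickup/Australian, house 4 = rock/convertible/Brit, house 5 = blues/jeep/Greek.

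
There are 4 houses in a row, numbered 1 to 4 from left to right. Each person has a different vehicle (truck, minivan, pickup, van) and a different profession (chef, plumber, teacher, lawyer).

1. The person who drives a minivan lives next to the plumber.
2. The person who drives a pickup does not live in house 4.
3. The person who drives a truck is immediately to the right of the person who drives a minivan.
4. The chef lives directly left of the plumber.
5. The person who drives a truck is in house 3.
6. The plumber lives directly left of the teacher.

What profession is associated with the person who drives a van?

The person who drives a truck is in house 3 (clue 5).
So house 4 gets van for vehicle.
From clue 3, the person who drives a minivan must be in house 2.
So house 1 gets pickup for vehicle.
The plumber is in house 3 (clue 1).
Clue 4 places the chef in house 2.
Clue 6 places the teacher in house 4.
That leaves lawyer as the profession for house 1.
So: house 1 = pickup/lawyer, house 2 = minivan/chef, house 3 = truck/plumber, house 4 = van/teacher.

teacher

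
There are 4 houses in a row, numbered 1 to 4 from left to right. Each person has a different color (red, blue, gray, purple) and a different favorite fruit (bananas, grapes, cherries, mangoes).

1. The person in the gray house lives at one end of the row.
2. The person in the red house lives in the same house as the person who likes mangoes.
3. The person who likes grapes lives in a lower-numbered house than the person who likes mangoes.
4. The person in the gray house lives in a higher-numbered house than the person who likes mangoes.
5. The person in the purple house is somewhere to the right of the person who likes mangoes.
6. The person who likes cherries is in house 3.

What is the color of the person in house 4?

gray

Clue 4: the person in the gray house is in house 4.
Clue 6: the person who likes cherries is in house 3.
That leaves purple as the color for house 3.
So house 2 gets mangoes for favorite fruit.
House 4 favorite fruit: only bananas fits.
The person in the red house is in house 2 (clue 2).
That leaves blue as the color for house 1.
That leaves grapes as the favorite fruit for house 1.
So: house 1 = blue/grapes, house 2 = red/mangoes, house 3 = purple/cherries, house 4 = gray/bananas.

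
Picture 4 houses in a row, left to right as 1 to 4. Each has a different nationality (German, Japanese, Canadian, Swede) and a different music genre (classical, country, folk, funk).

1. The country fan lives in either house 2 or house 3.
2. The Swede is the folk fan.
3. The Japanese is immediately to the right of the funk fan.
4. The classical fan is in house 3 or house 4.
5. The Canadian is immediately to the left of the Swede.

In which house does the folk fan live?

So house 1 gets funk for music genre.
Clue 3: the Japanese is in house 2.
From clue 5, the Canadian must be in house 3.
Clue 5: the Swede is in house 4.
House 1's nationality must be German (nothing else left).
The only music genre still possible for house 2 is country.
Clue 2 places the folk fan in house 4.
House 3 music genre: only classical fits.
So: house 1 = German/funk, house 2 = Japanese/country, house 3 = Canadian/classical, house 4 = Swede/folk.

4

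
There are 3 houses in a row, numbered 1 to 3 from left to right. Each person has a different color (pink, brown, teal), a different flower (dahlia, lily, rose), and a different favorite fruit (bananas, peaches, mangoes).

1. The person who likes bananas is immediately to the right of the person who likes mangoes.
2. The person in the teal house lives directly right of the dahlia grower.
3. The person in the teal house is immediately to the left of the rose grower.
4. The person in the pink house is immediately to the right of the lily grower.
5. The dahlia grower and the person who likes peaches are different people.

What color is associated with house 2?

By clue 3, the person in the teal house is in house 2.
Clue 3: the rose grower is in house 3.
So house 1 gets brown for color.
So house 3 gets pink for color.
By clue 2, the dahlia grower is in house 1.
Clue 4 places the lily grower in house 2.
The only favorite fruit still possible for house 1 is mangoes.
Clue 1: the person who likes bananas is in house 2.
So house 3 gets peaches for favorite fruit.
So: house 1 = brown/dahlia/mangoes, house 2 = teal/lily/bananas, house 3 = pink/rose/peaches.

teal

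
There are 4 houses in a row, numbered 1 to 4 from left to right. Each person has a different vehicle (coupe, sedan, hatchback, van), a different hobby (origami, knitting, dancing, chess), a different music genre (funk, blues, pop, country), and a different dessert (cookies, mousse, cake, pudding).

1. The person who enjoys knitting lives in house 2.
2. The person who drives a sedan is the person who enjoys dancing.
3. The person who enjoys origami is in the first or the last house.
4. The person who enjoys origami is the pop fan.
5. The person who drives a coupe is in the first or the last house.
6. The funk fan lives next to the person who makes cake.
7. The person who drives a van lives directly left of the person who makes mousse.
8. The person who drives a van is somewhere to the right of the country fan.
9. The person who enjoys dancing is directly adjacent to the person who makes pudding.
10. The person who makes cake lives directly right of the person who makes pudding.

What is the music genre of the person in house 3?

blues

From clue 1, the person who enjoys knitting must be in house 2.
House 1's dessert must be cookies (nothing else left).
That leaves pudding as the dessert for house 2.
Clue 10: the person who makes cake is in house 3.
So house 4 gets mousse for dessert.
The person who drives a van is in house 3 (clue 7).
So house 2 gets hatchback for vehicle.
The only vehicle still possible for house 4 is coupe.
The only music genre still possible for house 3 is blues.
Clue 2 places the person who enjoys dancing in house 1.
House 1's vehicle must be sedan (nothing else left).
That leaves chess as the hobby for house 3.
That leaves origami as the hobby for house 4.
The pop fan is in house 4 (clue 4).
So house 1 gets country for music genre.
House 2 music genre: only funk fits.
So: house 1 = sedan/dancing/country/cookies, house 2 = hatchback/knitting/funk/pudding, house 3 = van/chess/blues/cake, house 4 = coupe/origami/pop/mousse.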